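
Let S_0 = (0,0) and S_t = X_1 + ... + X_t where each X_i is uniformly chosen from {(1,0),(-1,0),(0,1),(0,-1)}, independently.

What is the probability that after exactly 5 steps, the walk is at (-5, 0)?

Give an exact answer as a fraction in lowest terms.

Answer: 1/1024

Derivation:
Let h be the number of horizontal steps (so 5-h are vertical). To end at (-5,0) need (h-5)/2 right-steps and ((5-h)+0)/2 up-steps.
Sum over h with 5 ≤ h ≤ 5, h ≡ 1 (mod 2), 5-h ≡ 0 (mod 2):
h=5: C(5,5)·C(5,0)·C(0,0) = 1·1·1 = 1
Total favorable: 1
Total paths: 4^5 = 1024
P = 1/1024 = 1/1024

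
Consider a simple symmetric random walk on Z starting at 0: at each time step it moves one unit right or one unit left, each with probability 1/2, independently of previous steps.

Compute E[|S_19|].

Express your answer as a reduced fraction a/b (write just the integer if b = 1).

S_19 takes values m ≡ 1 (mod 2) with |m| ≤ 19; P(S_19=m) = C(19,(19+m)/2)/2^19.
Total paths: 2^19 = 524288
Distribution: P(S=-19)=1/524288, P(S=-17)=19/524288, P(S=-15)=171/524288, P(S=-13)=969/524288, P(S=-11)=3876/524288, P(S=-9)=11628/524288, P(S=-7)=27132/524288, P(S=-5)=50388/524288, P(S=-3)=75582/524288, P(S=-1)=92378/524288, P(S=1)=92378/524288, P(S=3)=75582/524288, P(S=5)=50388/524288, P(S=7)=27132/524288, P(S=9)=11628/524288, P(S=11)=3876/524288, P(S=13)=969/524288, P(S=15)=171/524288, P(S=17)=19/524288, P(S=19)=1/524288
E[|S_19|] = Σ_m |m|·P(S_19=m) = 1847560/524288 = 230945/65536

Answer: 230945/65536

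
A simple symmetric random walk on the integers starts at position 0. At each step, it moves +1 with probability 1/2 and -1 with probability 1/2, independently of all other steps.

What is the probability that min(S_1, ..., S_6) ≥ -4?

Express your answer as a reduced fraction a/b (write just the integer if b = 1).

Answer: 31/32

Derivation:
Let f(t,s) = #length-t paths at position s with S_1..S_t all ≥ -4.
f(t,s) = f(t-1,s-1) + f(t-1,s+1) for s ≥ -4; f(t,s) = 0 for s < -4.
t=0: f(0,0)=1
t=1: f(1,-1)=1 f(1,1)=1
t=2: f(2,-2)=1 f(2,0)=2 f(2,2)=1
t=3: f(3,-3)=1 f(3,-1)=3 f(3,1)=3 f(3,3)=1
t=4: f(4,-4)=1 f(4,-2)=4 f(4,0)=6 f(4,2)=4 f(4,4)=1
t=5: f(5,-3)=5 f(5,-1)=10 f(5,1)=10 f(5,3)=5 f(5,5)=1
t=6: f(6,-4)=5 f(6,-2)=15 f(6,0)=20 f(6,2)=15 f(6,4)=6 f(6,6)=1
Σ_s f(6,s) = 62
P = 62/64 = 31/32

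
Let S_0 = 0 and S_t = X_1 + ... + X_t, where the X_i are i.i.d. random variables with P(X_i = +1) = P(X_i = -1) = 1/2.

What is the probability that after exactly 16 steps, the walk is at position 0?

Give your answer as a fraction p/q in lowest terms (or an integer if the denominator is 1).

Answer: 6435/32768

Derivation:
To return to 0 after 16 steps: need exactly 8 steps of +1 and 8 of -1.
Favorable paths: C(16,8) = 12870
Total paths: 2^16 = 65536
P = 12870/65536 = 6435/32768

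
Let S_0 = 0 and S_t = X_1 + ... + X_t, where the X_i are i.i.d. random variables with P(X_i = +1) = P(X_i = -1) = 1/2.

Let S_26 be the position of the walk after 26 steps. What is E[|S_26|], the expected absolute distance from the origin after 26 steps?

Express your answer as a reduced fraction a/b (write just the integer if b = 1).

S_26 takes values m ≡ 0 (mod 2) with |m| ≤ 26; P(S_26=m) = C(26,(26+m)/2)/2^26.
Total paths: 2^26 = 67108864
Distribution: P(S=-26)=1/67108864, P(S=-24)=26/67108864, P(S=-22)=325/67108864, P(S=-20)=2600/67108864, P(S=-18)=14950/67108864, P(S=-16)=65780/67108864, P(S=-14)=230230/67108864, P(S=-12)=657800/67108864, P(S=-10)=1562275/67108864, P(S=-8)=3124550/67108864, P(S=-6)=5311735/67108864, P(S=-4)=7726160/67108864, P(S=-2)=9657700/67108864, P(S=0)=10400600/67108864, P(S=2)=9657700/67108864, P(S=4)=7726160/67108864, P(S=6)=5311735/67108864, P(S=8)=3124550/67108864, P(S=10)=1562275/67108864, P(S=12)=657800/67108864, P(S=14)=230230/67108864, P(S=16)=65780/67108864, P(S=18)=14950/67108864, P(S=20)=2600/67108864, P(S=22)=325/67108864, P(S=24)=26/67108864, P(S=26)=1/67108864
E[|S_26|] = Σ_m |m|·P(S_26=m) = 270415600/67108864 = 16900975/4194304

Answer: 16900975/4194304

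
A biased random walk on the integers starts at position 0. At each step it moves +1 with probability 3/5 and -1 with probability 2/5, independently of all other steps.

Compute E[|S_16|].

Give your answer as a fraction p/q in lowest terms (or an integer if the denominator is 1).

Answer: 626039199952/152587890625

Derivation:
S_16 takes values m ≡ 0 (mod 2) with |m| ≤ 16; P(S_16=m) = C(16,(16+m)/2) · (3/5)^((16+m)/2) · (2/5)^((16-m)/2).
Distribution: P(S=-16)=65536/152587890625, P(S=-14)=1572864/152587890625, P(S=-12)=3538944/30517578125, P(S=-10)=24772608/30517578125, P(S=-8)=120766464/30517578125, P(S=-6)=2173796352/152587890625, P(S=-4)=5977939968/152587890625, P(S=-2)=2561974272/30517578125, P(S=0)=4323331584/30517578125, P(S=2)=5764442112/30517578125, P(S=4)=30263321088/152587890625, P(S=6)=24760899072/152587890625, P(S=8)=3095112384/30517578125, P(S=10)=1428513408/30517578125, P(S=12)=459165024/30517578125, P(S=14)=459165024/152587890625, P(S=16)=43046721/152587890625
E[|S_16|] = Σ_m |m|·P(S_16=m) = 626039199952/152587890625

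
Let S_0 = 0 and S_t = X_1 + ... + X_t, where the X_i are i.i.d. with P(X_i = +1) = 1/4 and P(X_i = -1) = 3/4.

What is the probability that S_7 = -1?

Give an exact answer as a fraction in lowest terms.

To reach position -1 after 7 steps: need 3 steps of +1 and 4 steps of -1.
Number of such sequences: C(7,3) = 35
Each has probability (1/4)^3 · (3/4)^4 = 81/16384
P = 35 · 81/16384 = 2835/16384

Answer: 2835/16384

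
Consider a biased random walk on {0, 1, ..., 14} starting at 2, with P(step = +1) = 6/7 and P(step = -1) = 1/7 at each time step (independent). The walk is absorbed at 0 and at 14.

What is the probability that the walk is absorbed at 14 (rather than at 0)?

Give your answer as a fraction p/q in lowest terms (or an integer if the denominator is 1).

Answer: 2176782336/2238976117

Derivation:
Biased walk: p = 6/7, q = 1/7, r = q/p = 1/6
Gambler's ruin: P(hit 14 before 0 | start at 2) = (1 - r^a)/(1 - r^N)
r^2 = 1/36; r^14 = 1/78364164096
P = (1 - 1/36) / (1 - 1/78364164096) = 35/36 / 78364164095/78364164096 = 2176782336/2238976117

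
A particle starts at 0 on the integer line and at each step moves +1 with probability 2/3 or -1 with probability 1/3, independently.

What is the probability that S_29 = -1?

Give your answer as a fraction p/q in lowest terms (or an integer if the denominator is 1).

To reach position -1 after 29 steps: need 14 steps of +1 and 15 steps of -1.
Number of such sequences: C(29,14) = 77558760
Each has probability (2/3)^14 · (1/3)^15 = 16384/68630377364883
P = 77558760 · 16384/68630377364883 = 141191413760/7625597484987

Answer: 141191413760/7625597484987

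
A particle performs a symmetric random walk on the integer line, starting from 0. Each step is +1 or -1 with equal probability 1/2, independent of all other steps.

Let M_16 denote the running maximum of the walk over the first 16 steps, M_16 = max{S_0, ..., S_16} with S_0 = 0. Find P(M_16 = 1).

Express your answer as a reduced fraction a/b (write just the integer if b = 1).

Answer: 715/4096

Derivation:
Let M_16 = max(S_0,...,S_16). Use the reflection principle: for j ≥ 1, #{paths with M_16 ≥ j} = #{S_16 ≥ j} + #{S_16 ≥ j+1}.
By reflection, #{M_16 ≥ 1} = #{S_16 ≥ 1} + #{S_16 ≥ 2} = 26333 + 26333 = 52666.
#{M_16 ≥ 2} = #{S_16 ≥ 2} + #{S_16 ≥ 3} = 26333 + 14893 = 41226.
#{M_16 = 1} = 52666 - 41226 = 11440.
P(M_16 = 1) = 11440/65536 = 715/4096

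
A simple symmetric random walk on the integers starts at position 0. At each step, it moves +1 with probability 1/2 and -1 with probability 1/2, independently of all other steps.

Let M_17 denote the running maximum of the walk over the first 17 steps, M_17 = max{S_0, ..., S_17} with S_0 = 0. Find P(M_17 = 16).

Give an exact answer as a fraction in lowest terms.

Answer: 1/131072

Derivation:
Let M_17 = max(S_0,...,S_17). Use the reflection principle: for j ≥ 1, #{paths with M_17 ≥ j} = #{S_17 ≥ j} + #{S_17 ≥ j+1}.
By reflection, #{M_17 ≥ 16} = #{S_17 ≥ 16} + #{S_17 ≥ 17} = 1 + 1 = 2.
#{M_17 ≥ 17} = #{S_17 ≥ 17} + #{S_17 ≥ 18} = 1 + 0 = 1.
#{M_17 = 16} = 2 - 1 = 1.
P(M_17 = 16) = 1/131072 = 1/131072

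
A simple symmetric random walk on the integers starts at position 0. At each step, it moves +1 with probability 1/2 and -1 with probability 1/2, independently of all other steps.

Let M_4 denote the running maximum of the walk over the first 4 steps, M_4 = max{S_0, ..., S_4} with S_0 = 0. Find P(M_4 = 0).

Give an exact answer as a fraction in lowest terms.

Answer: 3/8

Derivation:
Let M_4 = max(S_0,...,S_4). Use the reflection principle: for j ≥ 1, #{paths with M_4 ≥ j} = #{S_4 ≥ j} + #{S_4 ≥ j+1}.
P(M_4 ≥ 0) = 1 since S_0 = 0, so #{M_4 ≥ 0} = 16.
#{M_4 ≥ 1} = #{S_4 ≥ 1} + #{S_4 ≥ 2} = 5 + 5 = 10.
#{M_4 = 0} = 16 - 10 = 6.
P(M_4 = 0) = 6/16 = 3/8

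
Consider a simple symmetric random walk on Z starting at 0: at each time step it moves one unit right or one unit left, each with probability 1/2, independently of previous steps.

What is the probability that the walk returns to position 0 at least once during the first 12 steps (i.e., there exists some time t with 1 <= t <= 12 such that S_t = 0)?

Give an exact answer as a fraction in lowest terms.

Count via complement. Let g(t,s) = #length-t paths at position s with S_1..S_t all ≠ 0.
g(t,s) = g(t-1,s-1) + g(t-1,s+1) for s ≠ 0; g(t,0) = 0.
t=0: g(0,0)=1
t=1: g(1,-1)=1 g(1,1)=1
t=2: g(2,-2)=1 g(2,2)=1
t=3: g(3,-3)=1 g(3,-1)=1 g(3,1)=1 g(3,3)=1
t=4: g(4,-4)=1 g(4,-2)=2 g(4,2)=2 g(4,4)=1
t=5: g(5,-5)=1 g(5,-3)=3 g(5,-1)=2 g(5,1)=2 g(5,3)=3 g(5,5)=1
t=6: g(6,-6)=1 g(6,-4)=4 g(6,-2)=5 g(6,2)=5 g(6,4)=4 g(6,6)=1
t=7: g(7,-7)=1 g(7,-5)=5 g(7,-3)=9 g(7,-1)=5 g(7,1)=5 g(7,3)=9 g(7,5)=5 g(7,7)=1
t=8: g(8,-8)=1 g(8,-6)=6 g(8,-4)=14 g(8,-2)=14 g(8,2)=14 g(8,4)=14 g(8,6)=6 g(8,8)=1
t=9: g(9,-9)=1 g(9,-7)=7 g(9,-5)=20 g(9,-3)=28 g(9,-1)=14 g(9,1)=14 g(9,3)=28 g(9,5)=20 g(9,7)=7 g(9,9)=1
t=10: g(10,-10)=1 g(10,-8)=8 g(10,-6)=27 g(10,-4)=48 g(10,-2)=42 g(10,2)=42 g(10,4)=48 g(10,6)=27 g(10,8)=8 g(10,10)=1
t=11: g(11,-11)=1 g(11,-9)=9 g(11,-7)=35 g(11,-5)=75 g(11,-3)=90 g(11,-1)=42 g(11,1)=42 g(11,3)=90 g(11,5)=75 g(11,7)=35 g(11,9)=9 g(11,11)=1
t=12: g(12,-12)=1 g(12,-10)=10 g(12,-8)=44 g(12,-6)=110 g(12,-4)=165 g(12,-2)=132 g(12,2)=132 g(12,4)=165 g(12,6)=110 g(12,8)=44 g(12,10)=10 g(12,12)=1
Paths never hitting 0: Σ_s g(12,s) = 924
Paths hitting 0: 2^12 - 924 = 3172
P = 3172/4096 = 793/1024

Answer: 793/1024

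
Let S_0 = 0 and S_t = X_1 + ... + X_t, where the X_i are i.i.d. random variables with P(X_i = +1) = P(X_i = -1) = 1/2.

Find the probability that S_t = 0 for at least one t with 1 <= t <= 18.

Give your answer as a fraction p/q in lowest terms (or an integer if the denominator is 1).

Count via complement. Let g(t,s) = #length-t paths at position s with S_1..S_t all ≠ 0.
g(t,s) = g(t-1,s-1) + g(t-1,s+1) for s ≠ 0; g(t,0) = 0.
t=0: g(0,0)=1
t=1: g(1,-1)=1 g(1,1)=1
t=2: g(2,-2)=1 g(2,2)=1
t=3: g(3,-3)=1 g(3,-1)=1 g(3,1)=1 g(3,3)=1
t=4: g(4,-4)=1 g(4,-2)=2 g(4,2)=2 g(4,4)=1
t=5: g(5,-5)=1 g(5,-3)=3 g(5,-1)=2 g(5,1)=2 g(5,3)=3 g(5,5)=1
t=6: g(6,-6)=1 g(6,-4)=4 g(6,-2)=5 g(6,2)=5 g(6,4)=4 g(6,6)=1
t=7: g(7,-7)=1 g(7,-5)=5 g(7,-3)=9 g(7,-1)=5 g(7,1)=5 g(7,3)=9 g(7,5)=5 g(7,7)=1
t=8: g(8,-8)=1 g(8,-6)=6 g(8,-4)=14 g(8,-2)=14 g(8,2)=14 g(8,4)=14 g(8,6)=6 g(8,8)=1
t=9: g(9,-9)=1 g(9,-7)=7 g(9,-5)=20 g(9,-3)=28 g(9,-1)=14 g(9,1)=14 g(9,3)=28 g(9,5)=20 g(9,7)=7 g(9,9)=1
t=10: g(10,-10)=1 g(10,-8)=8 g(10,-6)=27 g(10,-4)=48 g(10,-2)=42 g(10,2)=42 g(10,4)=48 g(10,6)=27 g(10,8)=8 g(10,10)=1
t=11: g(11,-11)=1 g(11,-9)=9 g(11,-7)=35 g(11,-5)=75 g(11,-3)=90 g(11,-1)=42 g(11,1)=42 g(11,3)=90 g(11,5)=75 g(11,7)=35 g(11,9)=9 g(11,11)=1
t=12: g(12,-12)=1 g(12,-10)=10 g(12,-8)=44 g(12,-6)=110 g(12,-4)=165 g(12,-2)=132 g(12,2)=132 g(12,4)=165 g(12,6)=110 g(12,8)=44 g(12,10)=10 g(12,12)=1
t=13: g(13,-13)=1 g(13,-11)=11 g(13,-9)=54 g(13,-7)=154 g(13,-5)=275 g(13,-3)=297 g(13,-1)=132 g(13,1)=132 g(13,3)=297 g(13,5)=275 g(13,7)=154 g(13,9)=54 g(13,11)=11 g(13,13)=1
t=14: g(14,-14)=1 g(14,-12)=12 g(14,-10)=65 g(14,-8)=208 g(14,-6)=429 g(14,-4)=572 g(14,-2)=429 g(14,2)=429 g(14,4)=572 g(14,6)=429 g(14,8)=208 g(14,10)=65 g(14,12)=12 g(14,14)=1
t=15: g(15,-15)=1 g(15,-13)=13 g(15,-11)=77 g(15,-9)=273 g(15,-7)=637 g(15,-5)=1001 g(15,-3)=1001 g(15,-1)=429 g(15,1)=429 g(15,3)=1001 g(15,5)=1001 g(15,7)=637 g(15,9)=273 g(15,11)=77 g(15,13)=13 g(15,15)=1
t=16: g(16,-16)=1 g(16,-14)=14 g(16,-12)=90 g(16,-10)=350 g(16,-8)=910 g(16,-6)=1638 g(16,-4)=2002 g(16,-2)=1430 g(16,2)=1430 g(16,4)=2002 g(16,6)=1638 g(16,8)=910 g(16,10)=350 g(16,12)=90 g(16,14)=14 g(16,16)=1
t=17: g(17,-17)=1 g(17,-15)=15 g(17,-13)=104 g(17,-11)=440 g(17,-9)=1260 g(17,-7)=2548 g(17,-5)=3640 g(17,-3)=3432 g(17,-1)=1430 g(17,1)=1430 g(17,3)=3432 g(17,5)=3640 g(17,7)=2548 g(17,9)=1260 g(17,11)=440 g(17,13)=104 g(17,15)=15 g(17,17)=1
t=18: g(18,-18)=1 g(18,-16)=16 g(18,-14)=119 g(18,-12)=544 g(18,-10)=1700 g(18,-8)=3808 g(18,-6)=6188 g(18,-4)=7072 g(18,-2)=4862 g(18,2)=4862 g(18,4)=7072 g(18,6)=6188 g(18,8)=3808 g(18,10)=1700 g(18,12)=544 g(18,14)=119 g(18,16)=16 g(18,18)=1
Paths never hitting 0: Σ_s g(18,s) = 48620
Paths hitting 0: 2^18 - 48620 = 213524
P = 213524/262144 = 53381/65536

Answer: 53381/65536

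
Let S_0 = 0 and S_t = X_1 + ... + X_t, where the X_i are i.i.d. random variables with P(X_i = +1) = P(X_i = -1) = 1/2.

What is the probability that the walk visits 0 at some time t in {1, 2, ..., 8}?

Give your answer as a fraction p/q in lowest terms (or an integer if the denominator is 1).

Answer: 93/128

Derivation:
Count via complement. Let g(t,s) = #length-t paths at position s with S_1..S_t all ≠ 0.
g(t,s) = g(t-1,s-1) + g(t-1,s+1) for s ≠ 0; g(t,0) = 0.
t=0: g(0,0)=1
t=1: g(1,-1)=1 g(1,1)=1
t=2: g(2,-2)=1 g(2,2)=1
t=3: g(3,-3)=1 g(3,-1)=1 g(3,1)=1 g(3,3)=1
t=4: g(4,-4)=1 g(4,-2)=2 g(4,2)=2 g(4,4)=1
t=5: g(5,-5)=1 g(5,-3)=3 g(5,-1)=2 g(5,1)=2 g(5,3)=3 g(5,5)=1
t=6: g(6,-6)=1 g(6,-4)=4 g(6,-2)=5 g(6,2)=5 g(6,4)=4 g(6,6)=1
t=7: g(7,-7)=1 g(7,-5)=5 g(7,-3)=9 g(7,-1)=5 g(7,1)=5 g(7,3)=9 g(7,5)=5 g(7,7)=1
t=8: g(8,-8)=1 g(8,-6)=6 g(8,-4)=14 g(8,-2)=14 g(8,2)=14 g(8,4)=14 g(8,6)=6 g(8,8)=1
Paths never hitting 0: Σ_s g(8,s) = 70
Paths hitting 0: 2^8 - 70 = 186
P = 186/256 = 93/128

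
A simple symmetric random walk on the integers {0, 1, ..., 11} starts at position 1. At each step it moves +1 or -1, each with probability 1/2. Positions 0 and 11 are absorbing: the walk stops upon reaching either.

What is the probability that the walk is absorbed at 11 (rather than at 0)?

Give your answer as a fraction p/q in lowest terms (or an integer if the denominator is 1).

Symmetric walk (p = 1/2): the harmonic-function argument gives P(hit 11 before 0 | start at 1) = a/N.
P = 1/11 = 1/11

Answer: 1/11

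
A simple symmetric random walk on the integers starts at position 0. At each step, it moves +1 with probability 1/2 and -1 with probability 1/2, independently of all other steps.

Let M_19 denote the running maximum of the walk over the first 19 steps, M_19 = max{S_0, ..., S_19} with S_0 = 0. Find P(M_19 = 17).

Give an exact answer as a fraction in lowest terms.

Answer: 19/524288

Derivation:
Let M_19 = max(S_0,...,S_19). Use the reflection principle: for j ≥ 1, #{paths with M_19 ≥ j} = #{S_19 ≥ j} + #{S_19 ≥ j+1}.
By reflection, #{M_19 ≥ 17} = #{S_19 ≥ 17} + #{S_19 ≥ 18} = 20 + 1 = 21.
#{M_19 ≥ 18} = #{S_19 ≥ 18} + #{S_19 ≥ 19} = 1 + 1 = 2.
#{M_19 = 17} = 21 - 2 = 19.
P(M_19 = 17) = 19/524288 = 19/524288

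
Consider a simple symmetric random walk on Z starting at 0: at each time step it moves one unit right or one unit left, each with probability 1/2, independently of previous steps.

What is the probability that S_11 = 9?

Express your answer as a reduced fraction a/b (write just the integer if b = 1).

To reach position 9 after 11 steps: need 10 steps of +1 and 1 of -1.
Favorable paths: C(11,10) = 11
Total paths: 2^11 = 2048
P = 11/2048 = 11/2048

Answer: 11/2048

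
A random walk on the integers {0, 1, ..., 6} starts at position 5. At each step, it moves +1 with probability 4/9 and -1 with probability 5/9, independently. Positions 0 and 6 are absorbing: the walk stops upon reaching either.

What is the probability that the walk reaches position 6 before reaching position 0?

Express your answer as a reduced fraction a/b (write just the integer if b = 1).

Biased walk: p = 4/9, q = 5/9, r = q/p = 5/4
Gambler's ruin: P(hit 6 before 0 | start at 5) = (1 - r^a)/(1 - r^N)
r^5 = 3125/1024; r^6 = 15625/4096
P = (1 - 3125/1024) / (1 - 15625/4096) = -2101/1024 / -11529/4096 = 8404/11529

Answer: 8404/11529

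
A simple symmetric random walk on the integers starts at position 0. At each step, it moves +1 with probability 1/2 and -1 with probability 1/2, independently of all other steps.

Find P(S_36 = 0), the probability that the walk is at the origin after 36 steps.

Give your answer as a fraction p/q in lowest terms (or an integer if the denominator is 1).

To return to 0 after 36 steps: need exactly 18 steps of +1 and 18 of -1.
Favorable paths: C(36,18) = 9075135300
Total paths: 2^36 = 68719476736
P = 9075135300/68719476736 = 2268783825/17179869184

Answer: 2268783825/17179869184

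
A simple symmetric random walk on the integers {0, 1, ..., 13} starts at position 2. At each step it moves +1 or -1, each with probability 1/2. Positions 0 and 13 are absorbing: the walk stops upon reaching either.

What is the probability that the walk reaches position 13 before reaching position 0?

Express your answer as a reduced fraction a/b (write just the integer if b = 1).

Answer: 2/13

Derivation:
Symmetric walk (p = 1/2): the harmonic-function argument gives P(hit 13 before 0 | start at 2) = a/N.
P = 2/13 = 2/13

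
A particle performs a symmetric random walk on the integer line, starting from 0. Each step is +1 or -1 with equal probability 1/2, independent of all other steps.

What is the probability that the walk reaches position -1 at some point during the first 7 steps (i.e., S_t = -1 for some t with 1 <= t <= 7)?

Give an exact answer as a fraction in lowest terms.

Answer: 93/128

Derivation:
Count via complement. Let g(t,s) = #length-t paths at position s with S_1..S_t all ≠ -1.
g(t,s) = g(t-1,s-1) + g(t-1,s+1) for s ≠ -1; g(t,-1) = 0.
t=0: g(0,0)=1
t=1: g(1,1)=1
t=2: g(2,0)=1 g(2,2)=1
t=3: g(3,1)=2 g(3,3)=1
t=4: g(4,0)=2 g(4,2)=3 g(4,4)=1
t=5: g(5,1)=5 g(5,3)=4 g(5,5)=1
t=6: g(6,0)=5 g(6,2)=9 g(6,4)=5 g(6,6)=1
t=7: g(7,1)=14 g(7,3)=14 g(7,5)=6 g(7,7)=1
Paths never hitting -1: Σ_s g(7,s) = 35
Paths hitting -1: 2^7 - 35 = 93
P = 93/128 = 93/128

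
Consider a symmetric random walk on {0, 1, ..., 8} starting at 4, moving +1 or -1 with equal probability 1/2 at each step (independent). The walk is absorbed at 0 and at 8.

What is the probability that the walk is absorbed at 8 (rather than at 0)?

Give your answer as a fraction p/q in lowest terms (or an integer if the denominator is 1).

Answer: 1/2

Derivation:
Symmetric walk (p = 1/2): the harmonic-function argument gives P(hit 8 before 0 | start at 4) = a/N.
P = 4/8 = 1/2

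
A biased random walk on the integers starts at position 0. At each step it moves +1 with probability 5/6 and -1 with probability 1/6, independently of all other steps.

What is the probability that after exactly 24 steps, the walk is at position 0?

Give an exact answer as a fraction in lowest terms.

Answer: 165048583984375/1184595334580404224

Derivation:
To be at 0 after 24 steps: need exactly 12 steps of +1 and 12 of -1.
Number of such sequences: C(24,12) = 2704156
Each has probability (5/6)^12 · (1/6)^12 = 244140625/4738381338321616896
P = 2704156 · 244140625/4738381338321616896 = 165048583984375/1184595334580404224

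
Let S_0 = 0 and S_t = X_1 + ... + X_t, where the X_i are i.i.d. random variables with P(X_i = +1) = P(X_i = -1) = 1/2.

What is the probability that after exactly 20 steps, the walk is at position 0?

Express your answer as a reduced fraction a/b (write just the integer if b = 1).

Answer: 46189/262144

Derivation:
To return to 0 after 20 steps: need exactly 10 steps of +1 and 10 of -1.
Favorable paths: C(20,10) = 184756
Total paths: 2^20 = 1048576
P = 184756/1048576 = 46189/262144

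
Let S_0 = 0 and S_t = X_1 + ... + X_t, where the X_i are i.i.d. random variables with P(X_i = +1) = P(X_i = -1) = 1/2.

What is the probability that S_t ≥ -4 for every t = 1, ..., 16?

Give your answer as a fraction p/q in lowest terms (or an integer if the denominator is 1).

Answer: 25883/32768

Derivation:
Let f(t,s) = #length-t paths at position s with S_1..S_t all ≥ -4.
f(t,s) = f(t-1,s-1) + f(t-1,s+1) for s ≥ -4; f(t,s) = 0 for s < -4.
t=0: f(0,0)=1
t=1: f(1,-1)=1 f(1,1)=1
t=2: f(2,-2)=1 f(2,0)=2 f(2,2)=1
t=3: f(3,-3)=1 f(3,-1)=3 f(3,1)=3 f(3,3)=1
t=4: f(4,-4)=1 f(4,-2)=4 f(4,0)=6 f(4,2)=4 f(4,4)=1
t=5: f(5,-3)=5 f(5,-1)=10 f(5,1)=10 f(5,3)=5 f(5,5)=1
t=6: f(6,-4)=5 f(6,-2)=15 f(6,0)=20 f(6,2)=15 f(6,4)=6 f(6,6)=1
t=7: f(7,-3)=20 f(7,-1)=35 f(7,1)=35 f(7,3)=21 f(7,5)=7 f(7,7)=1
t=8: f(8,-4)=20 f(8,-2)=55 f(8,0)=70 f(8,2)=56 f(8,4)=28 f(8,6)=8 f(8,8)=1
t=9: f(9,-3)=75 f(9,-1)=125 f(9,1)=126 f(9,3)=84 f(9,5)=36 f(9,7)=9 f(9,9)=1
t=10: f(10,-4)=75 f(10,-2)=200 f(10,0)=251 f(10,2)=210 f(10,4)=120 f(10,6)=45 f(10,8)=10 f(10,10)=1
t=11: f(11,-3)=275 f(11,-1)=451 f(11,1)=461 f(11,3)=330 f(11,5)=165 f(11,7)=55 f(11,9)=11 f(11,11)=1
t=12: f(12,-4)=275 f(12,-2)=726 f(12,0)=912 f(12,2)=791 f(12,4)=495 f(12,6)=220 f(12,8)=66 f(12,10)=12 f(12,12)=1
t=13: f(13,-3)=1001 f(13,-1)=1638 f(13,1)=1703 f(13,3)=1286 f(13,5)=715 f(13,7)=286 f(13,9)=78 f(13,11)=13 f(13,13)=1
t=14: f(14,-4)=1001 f(14,-2)=2639 f(14,0)=3341 f(14,2)=2989 f(14,4)=2001 f(14,6)=1001 f(14,8)=364 f(14,10)=91 f(14,12)=14 f(14,14)=1
t=15: f(15,-3)=3640 f(15,-1)=5980 f(15,1)=6330 f(15,3)=4990 f(15,5)=3002 f(15,7)=1365 f(15,9)=455 f(15,11)=105 f(15,13)=15 f(15,15)=1
t=16: f(16,-4)=3640 f(16,-2)=9620 f(16,0)=12310 f(16,2)=11320 f(16,4)=7992 f(16,6)=4367 f(16,8)=1820 f(16,10)=560 f(16,12)=120 f(16,14)=16 f(16,16)=1
Σ_s f(16,s) = 51766
P = 51766/65536 = 25883/32768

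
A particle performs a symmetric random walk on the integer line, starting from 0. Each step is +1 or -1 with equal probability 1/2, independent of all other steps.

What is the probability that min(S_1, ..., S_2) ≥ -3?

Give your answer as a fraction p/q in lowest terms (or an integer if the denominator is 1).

Answer: 1

Derivation:
Let f(t,s) = #length-t paths at position s with S_1..S_t all ≥ -3.
f(t,s) = f(t-1,s-1) + f(t-1,s+1) for s ≥ -3; f(t,s) = 0 for s < -3.
t=0: f(0,0)=1
t=1: f(1,-1)=1 f(1,1)=1
t=2: f(2,-2)=1 f(2,0)=2 f(2,2)=1
Σ_s f(2,s) = 4
P = 4/4 = 1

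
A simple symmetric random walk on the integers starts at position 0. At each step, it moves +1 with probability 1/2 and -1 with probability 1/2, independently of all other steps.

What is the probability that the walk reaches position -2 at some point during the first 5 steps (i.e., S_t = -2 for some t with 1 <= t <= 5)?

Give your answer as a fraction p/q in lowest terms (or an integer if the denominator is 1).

Answer: 3/8

Derivation:
Count via complement. Let g(t,s) = #length-t paths at position s with S_1..S_t all ≠ -2.
g(t,s) = g(t-1,s-1) + g(t-1,s+1) for s ≠ -2; g(t,-2) = 0.
t=0: g(0,0)=1
t=1: g(1,-1)=1 g(1,1)=1
t=2: g(2,0)=2 g(2,2)=1
t=3: g(3,-1)=2 g(3,1)=3 g(3,3)=1
t=4: g(4,0)=5 g(4,2)=4 g(4,4)=1
t=5: g(5,-1)=5 g(5,1)=9 g(5,3)=5 g(5,5)=1
Paths never hitting -2: Σ_s g(5,s) = 20
Paths hitting -2: 2^5 - 20 = 12
P = 12/32 = 3/8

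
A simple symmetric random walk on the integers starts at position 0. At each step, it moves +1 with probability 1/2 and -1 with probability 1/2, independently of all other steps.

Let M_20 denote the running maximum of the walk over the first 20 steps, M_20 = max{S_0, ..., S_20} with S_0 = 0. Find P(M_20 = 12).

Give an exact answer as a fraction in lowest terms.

Let M_20 = max(S_0,...,S_20). Use the reflection principle: for j ≥ 1, #{paths with M_20 ≥ j} = #{S_20 ≥ j} + #{S_20 ≥ j+1}.
By reflection, #{M_20 ≥ 12} = #{S_20 ≥ 12} + #{S_20 ≥ 13} = 6196 + 1351 = 7547.
#{M_20 ≥ 13} = #{S_20 ≥ 13} + #{S_20 ≥ 14} = 1351 + 1351 = 2702.
#{M_20 = 12} = 7547 - 2702 = 4845.
P(M_20 = 12) = 4845/1048576 = 4845/1048576

Answer: 4845/1048576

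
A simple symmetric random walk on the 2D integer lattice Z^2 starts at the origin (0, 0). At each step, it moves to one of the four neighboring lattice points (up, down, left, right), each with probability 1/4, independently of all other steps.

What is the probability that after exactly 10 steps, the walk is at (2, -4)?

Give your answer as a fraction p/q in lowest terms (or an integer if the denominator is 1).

Answer: 4725/524288

Derivation:
Let h be the number of horizontal steps (so 10-h are vertical). To end at (2,-4) need (h+2)/2 right-steps and ((10-h)-4)/2 up-steps.
Sum over h with 2 ≤ h ≤ 6, h ≡ 0 (mod 2), 10-h ≡ 0 (mod 2):
h=2: C(10,2)·C(2,2)·C(8,2) = 45·1·28 = 1260
h=4: C(10,4)·C(4,3)·C(6,1) = 210·4·6 = 5040
h=6: C(10,6)·C(6,4)·C(4,0) = 210·15·1 = 3150
Total favorable: 9450
Total paths: 4^10 = 1048576
P = 9450/1048576 = 4725/524288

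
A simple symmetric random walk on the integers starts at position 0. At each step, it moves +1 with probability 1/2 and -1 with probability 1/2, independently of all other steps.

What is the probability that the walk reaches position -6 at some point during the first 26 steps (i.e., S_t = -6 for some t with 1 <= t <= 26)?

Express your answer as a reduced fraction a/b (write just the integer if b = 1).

Count via complement. Let g(t,s) = #length-t paths at position s with S_1..S_t all ≠ -6.
g(t,s) = g(t-1,s-1) + g(t-1,s+1) for s ≠ -6; g(t,-6) = 0.
t=0: g(0,0)=1
t=1: g(1,-1)=1 g(1,1)=1
t=2: g(2,-2)=1 g(2,0)=2 g(2,2)=1
t=3: g(3,-3)=1 g(3,-1)=3 g(3,1)=3 g(3,3)=1
t=4: g(4,-4)=1 g(4,-2)=4 g(4,0)=6 g(4,2)=4 g(4,4)=1
t=5: g(5,-5)=1 g(5,-3)=5 g(5,-1)=10 g(5,1)=10 g(5,3)=5 g(5,5)=1
t=6: g(6,-4)=6 g(6,-2)=15 g(6,0)=20 g(6,2)=15 g(6,4)=6 g(6,6)=1
t=7: g(7,-5)=6 g(7,-3)=21 g(7,-1)=35 g(7,1)=35 g(7,3)=21 g(7,5)=7 g(7,7)=1
t=8: g(8,-4)=27 g(8,-2)=56 g(8,0)=70 g(8,2)=56 g(8,4)=28 g(8,6)=8 g(8,8)=1
t=9: g(9,-5)=27 g(9,-3)=83 g(9,-1)=126 g(9,1)=126 g(9,3)=84 g(9,5)=36 g(9,7)=9 g(9,9)=1
t=10: g(10,-4)=110 g(10,-2)=209 g(10,0)=252 g(10,2)=210 g(10,4)=120 g(10,6)=45 g(10,8)=10 g(10,10)=1
t=11: g(11,-5)=110 g(11,-3)=319 g(11,-1)=461 g(11,1)=462 g(11,3)=330 g(11,5)=165 g(11,7)=55 g(11,9)=11 g(11,11)=1
t=12: g(12,-4)=429 g(12,-2)=780 g(12,0)=923 g(12,2)=792 g(12,4)=495 g(12,6)=220 g(12,8)=66 g(12,10)=12 g(12,12)=1
t=13: g(13,-5)=429 g(13,-3)=1209 g(13,-1)=1703 g(13,1)=1715 g(13,3)=1287 g(13,5)=715 g(13,7)=286 g(13,9)=78 g(13,11)=13 g(13,13)=1
t=14: g(14,-4)=1638 g(14,-2)=2912 g(14,0)=3418 g(14,2)=3002 g(14,4)=2002 g(14,6)=1001 g(14,8)=364 g(14,10)=91 g(14,12)=14 g(14,14)=1
t=15: g(15,-5)=1638 g(15,-3)=4550 g(15,-1)=6330 g(15,1)=6420 g(15,3)=5004 g(15,5)=3003 g(15,7)=1365 g(15,9)=455 g(15,11)=105 g(15,13)=15 g(15,15)=1
t=16: g(16,-4)=6188 g(16,-2)=10880 g(16,0)=12750 g(16,2)=11424 g(16,4)=8007 g(16,6)=4368 g(16,8)=1820 g(16,10)=560 g(16,12)=120 g(16,14)=16 g(16,16)=1
t=17: g(17,-5)=6188 g(17,-3)=17068 g(17,-1)=23630 g(17,1)=24174 g(17,3)=19431 g(17,5)=12375 g(17,7)=6188 g(17,9)=2380 g(17,11)=680 g(17,13)=136 g(17,15)=17 g(17,17)=1
t=18: g(18,-4)=23256 g(18,-2)=40698 g(18,0)=47804 g(18,2)=43605 g(18,4)=31806 g(18,6)=18563 g(18,8)=8568 g(18,10)=3060 g(18,12)=816 g(18,14)=153 g(18,16)=18 g(18,18)=1
t=19: g(19,-5)=23256 g(19,-3)=63954 g(19,-1)=88502 g(19,1)=91409 g(19,3)=75411 g(19,5)=50369 g(19,7)=27131 g(19,9)=11628 g(19,11)=3876 g(19,13)=969 g(19,15)=171 g(19,17)=19 g(19,19)=1
t=20: g(20,-4)=87210 g(20,-2)=152456 g(20,0)=179911 g(20,2)=166820 g(20,4)=125780 g(20,6)=77500 g(20,8)=38759 g(20,10)=15504 g(20,12)=4845 g(20,14)=1140 g(20,16)=190 g(20,18)=20 g(20,20)=1
t=21: g(21,-5)=87210 g(21,-3)=239666 g(21,-1)=332367 g(21,1)=346731 g(21,3)=292600 g(21,5)=203280 g(21,7)=116259 g(21,9)=54263 g(21,11)=20349 g(21,13)=5985 g(21,15)=1330 g(21,17)=210 g(21,19)=21 g(21,21)=1
t=22: g(22,-4)=326876 g(22,-2)=572033 g(22,0)=679098 g(22,2)=639331 g(22,4)=495880 g(22,6)=319539 g(22,8)=170522 g(22,10)=74612 g(22,12)=26334 g(22,14)=7315 g(22,16)=1540 g(22,18)=231 g(22,20)=22 g(22,22)=1
t=23: g(23,-5)=326876 g(23,-3)=898909 g(23,-1)=1251131 g(23,1)=1318429 g(23,3)=1135211 g(23,5)=815419 g(23,7)=490061 g(23,9)=245134 g(23,11)=100946 g(23,13)=33649 g(23,15)=8855 g(23,17)=1771 g(23,19)=253 g(23,21)=23 g(23,23)=1
t=24: g(24,-4)=1225785 g(24,-2)=2150040 g(24,0)=2569560 g(24,2)=2453640 g(24,4)=1950630 g(24,6)=1305480 g(24,8)=735195 g(24,10)=346080 g(24,12)=134595 g(24,14)=42504 g(24,16)=10626 g(24,18)=2024 g(24,20)=276 g(24,22)=24 g(24,24)=1
t=25: g(25,-5)=1225785 g(25,-3)=3375825 g(25,-1)=4719600 g(25,1)=5023200 g(25,3)=4404270 g(25,5)=3256110 g(25,7)=2040675 g(25,9)=1081275 g(25,11)=480675 g(25,13)=177099 g(25,15)=53130 g(25,17)=12650 g(25,19)=2300 g(25,21)=300 g(25,23)=25 g(25,25)=1
t=26: g(26,-4)=4601610 g(26,-2)=8095425 g(26,0)=9742800 g(26,2)=9427470 g(26,4)=7660380 g(26,6)=5296785 g(26,8)=3121950 g(26,10)=1561950 g(26,12)=657774 g(26,14)=230229 g(26,16)=65780 g(26,18)=14950 g(26,20)=2600 g(26,22)=325 g(26,24)=26 g(26,26)=1
Paths never hitting -6: Σ_s g(26,s) = 50480055
Paths hitting -6: 2^26 - 50480055 = 16628809
P = 16628809/67108864 = 16628809/67108864

Answer: 16628809/67108864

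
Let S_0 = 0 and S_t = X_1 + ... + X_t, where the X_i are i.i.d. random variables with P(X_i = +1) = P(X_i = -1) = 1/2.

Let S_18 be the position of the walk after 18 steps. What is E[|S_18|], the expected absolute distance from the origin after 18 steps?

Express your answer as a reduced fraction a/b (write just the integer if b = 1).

S_18 takes values m ≡ 0 (mod 2) with |m| ≤ 18; P(S_18=m) = C(18,(18+m)/2)/2^18.
Total paths: 2^18 = 262144
Distribution: P(S=-18)=1/262144, P(S=-16)=18/262144, P(S=-14)=153/262144, P(S=-12)=816/262144, P(S=-10)=3060/262144, P(S=-8)=8568/262144, P(S=-6)=18564/262144, P(S=-4)=31824/262144, P(S=-2)=43758/262144, P(S=0)=48620/262144, P(S=2)=43758/262144, P(S=4)=31824/262144, P(S=6)=18564/262144, P(S=8)=8568/262144, P(S=10)=3060/262144, P(S=12)=816/262144, P(S=14)=153/262144, P(S=16)=18/262144, P(S=18)=1/262144
E[|S_18|] = Σ_m |m|·P(S_18=m) = 875160/262144 = 109395/32768

Answer: 109395/32768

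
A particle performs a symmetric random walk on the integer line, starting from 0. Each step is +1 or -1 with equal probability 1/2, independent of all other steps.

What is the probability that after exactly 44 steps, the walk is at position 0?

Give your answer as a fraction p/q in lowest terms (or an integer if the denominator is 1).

To return to 0 after 44 steps: need exactly 22 steps of +1 and 22 of -1.
Favorable paths: C(44,22) = 2104098963720
Total paths: 2^44 = 17592186044416
P = 2104098963720/17592186044416 = 263012370465/2199023255552

Answer: 263012370465/2199023255552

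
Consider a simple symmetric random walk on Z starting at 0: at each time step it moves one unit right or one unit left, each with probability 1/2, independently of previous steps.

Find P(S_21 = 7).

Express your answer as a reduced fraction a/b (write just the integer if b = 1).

To reach position 7 after 21 steps: need 14 steps of +1 and 7 of -1.
Favorable paths: C(21,14) = 116280
Total paths: 2^21 = 2097152
P = 116280/2097152 = 14535/262144

Answer: 14535/262144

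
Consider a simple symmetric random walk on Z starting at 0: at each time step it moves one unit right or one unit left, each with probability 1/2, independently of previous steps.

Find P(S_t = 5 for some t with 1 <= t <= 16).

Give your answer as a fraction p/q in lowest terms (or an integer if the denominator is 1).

Answer: 6885/32768

Derivation:
Count via complement. Let g(t,s) = #length-t paths at position s with S_1..S_t all ≠ 5.
g(t,s) = g(t-1,s-1) + g(t-1,s+1) for s ≠ 5; g(t,5) = 0.
t=0: g(0,0)=1
t=1: g(1,-1)=1 g(1,1)=1
t=2: g(2,-2)=1 g(2,0)=2 g(2,2)=1
t=3: g(3,-3)=1 g(3,-1)=3 g(3,1)=3 g(3,3)=1
t=4: g(4,-4)=1 g(4,-2)=4 g(4,0)=6 g(4,2)=4 g(4,4)=1
t=5: g(5,-5)=1 g(5,-3)=5 g(5,-1)=10 g(5,1)=10 g(5,3)=5
t=6: g(6,-6)=1 g(6,-4)=6 g(6,-2)=15 g(6,0)=20 g(6,2)=15 g(6,4)=5
t=7: g(7,-7)=1 g(7,-5)=7 g(7,-3)=21 g(7,-1)=35 g(7,1)=35 g(7,3)=20
t=8: g(8,-8)=1 g(8,-6)=8 g(8,-4)=28 g(8,-2)=56 g(8,0)=70 g(8,2)=55 g(8,4)=20
t=9: g(9,-9)=1 g(9,-7)=9 g(9,-5)=36 g(9,-3)=84 g(9,-1)=126 g(9,1)=125 g(9,3)=75
t=10: g(10,-10)=1 g(10,-8)=10 g(10,-6)=45 g(10,-4)=120 g(10,-2)=210 g(10,0)=251 g(10,2)=200 g(10,4)=75
t=11: g(11,-11)=1 g(11,-9)=11 g(11,-7)=55 g(11,-5)=165 g(11,-3)=330 g(11,-1)=461 g(11,1)=451 g(11,3)=275
t=12: g(12,-12)=1 g(12,-10)=12 g(12,-8)=66 g(12,-6)=220 g(12,-4)=495 g(12,-2)=791 g(12,0)=912 g(12,2)=726 g(12,4)=275
t=13: g(13,-13)=1 g(13,-11)=13 g(13,-9)=78 g(13,-7)=286 g(13,-5)=715 g(13,-3)=1286 g(13,-1)=1703 g(13,1)=1638 g(13,3)=1001
t=14: g(14,-14)=1 g(14,-12)=14 g(14,-10)=91 g(14,-8)=364 g(14,-6)=1001 g(14,-4)=2001 g(14,-2)=2989 g(14,0)=3341 g(14,2)=2639 g(14,4)=1001
t=15: g(15,-15)=1 g(15,-13)=15 g(15,-11)=105 g(15,-9)=455 g(15,-7)=1365 g(15,-5)=3002 g(15,-3)=4990 g(15,-1)=6330 g(15,1)=5980 g(15,3)=3640
t=16: g(16,-16)=1 g(16,-14)=16 g(16,-12)=120 g(16,-10)=560 g(16,-8)=1820 g(16,-6)=4367 g(16,-4)=7992 g(16,-2)=11320 g(16,0)=12310 g(16,2)=9620 g(16,4)=3640
Paths never hitting 5: Σ_s g(16,s) = 51766
Paths hitting 5: 2^16 - 51766 = 13770
P = 13770/65536 = 6885/32768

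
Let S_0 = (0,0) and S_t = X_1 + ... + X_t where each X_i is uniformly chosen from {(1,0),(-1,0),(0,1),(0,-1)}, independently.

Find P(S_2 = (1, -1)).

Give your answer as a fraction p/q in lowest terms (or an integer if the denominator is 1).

Let h be the number of horizontal steps (so 2-h are vertical). To end at (1,-1) need (h+1)/2 right-steps and ((2-h)-1)/2 up-steps.
Sum over h with 1 ≤ h ≤ 1, h ≡ 1 (mod 2), 2-h ≡ 1 (mod 2):
h=1: C(2,1)·C(1,1)·C(1,0) = 2·1·1 = 2
Total favorable: 2
Total paths: 4^2 = 16
P = 2/16 = 1/8

Answer: 1/8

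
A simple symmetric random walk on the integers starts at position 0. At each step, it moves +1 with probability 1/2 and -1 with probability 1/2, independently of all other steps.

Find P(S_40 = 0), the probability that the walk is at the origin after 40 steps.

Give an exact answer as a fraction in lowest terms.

Answer: 34461632205/274877906944

Derivation:
To return to 0 after 40 steps: need exactly 20 steps of +1 and 20 of -1.
Favorable paths: C(40,20) = 137846528820
Total paths: 2^40 = 1099511627776
P = 137846528820/1099511627776 = 34461632205/274877906944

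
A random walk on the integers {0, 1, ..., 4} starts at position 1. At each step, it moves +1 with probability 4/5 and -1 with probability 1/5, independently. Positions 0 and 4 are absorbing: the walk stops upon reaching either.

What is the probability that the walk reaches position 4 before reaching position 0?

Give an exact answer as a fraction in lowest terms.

Biased walk: p = 4/5, q = 1/5, r = q/p = 1/4
Gambler's ruin: P(hit 4 before 0 | start at 1) = (1 - r^a)/(1 - r^N)
r^1 = 1/4; r^4 = 1/256
P = (1 - 1/4) / (1 - 1/256) = 3/4 / 255/256 = 64/85

Answer: 64/85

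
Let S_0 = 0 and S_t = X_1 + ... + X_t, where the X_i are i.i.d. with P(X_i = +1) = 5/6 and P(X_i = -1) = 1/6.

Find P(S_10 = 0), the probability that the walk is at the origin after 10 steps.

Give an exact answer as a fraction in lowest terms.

To be at 0 after 10 steps: need exactly 5 steps of +1 and 5 of -1.
Number of such sequences: C(10,5) = 252
Each has probability (5/6)^5 · (1/6)^5 = 3125/60466176
P = 252 · 3125/60466176 = 21875/1679616

Answer: 21875/1679616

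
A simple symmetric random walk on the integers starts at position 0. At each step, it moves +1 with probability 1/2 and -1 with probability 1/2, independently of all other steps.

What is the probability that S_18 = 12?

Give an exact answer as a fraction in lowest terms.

To reach position 12 after 18 steps: need 15 steps of +1 and 3 of -1.
Favorable paths: C(18,15) = 816
Total paths: 2^18 = 262144
P = 816/262144 = 51/16384

Answer: 51/16384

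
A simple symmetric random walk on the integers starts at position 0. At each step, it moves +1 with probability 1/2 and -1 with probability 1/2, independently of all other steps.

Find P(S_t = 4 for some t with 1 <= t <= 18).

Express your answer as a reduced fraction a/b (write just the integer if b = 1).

Count via complement. Let g(t,s) = #length-t paths at position s with S_1..S_t all ≠ 4.
g(t,s) = g(t-1,s-1) + g(t-1,s+1) for s ≠ 4; g(t,4) = 0.
t=0: g(0,0)=1
t=1: g(1,-1)=1 g(1,1)=1
t=2: g(2,-2)=1 g(2,0)=2 g(2,2)=1
t=3: g(3,-3)=1 g(3,-1)=3 g(3,1)=3 g(3,3)=1
t=4: g(4,-4)=1 g(4,-2)=4 g(4,0)=6 g(4,2)=4
t=5: g(5,-5)=1 g(5,-3)=5 g(5,-1)=10 g(5,1)=10 g(5,3)=4
t=6: g(6,-6)=1 g(6,-4)=6 g(6,-2)=15 g(6,0)=20 g(6,2)=14
t=7: g(7,-7)=1 g(7,-5)=7 g(7,-3)=21 g(7,-1)=35 g(7,1)=34 g(7,3)=14
t=8: g(8,-8)=1 g(8,-6)=8 g(8,-4)=28 g(8,-2)=56 g(8,0)=69 g(8,2)=48
t=9: g(9,-9)=1 g(9,-7)=9 g(9,-5)=36 g(9,-3)=84 g(9,-1)=125 g(9,1)=117 g(9,3)=48
t=10: g(10,-10)=1 g(10,-8)=10 g(10,-6)=45 g(10,-4)=120 g(10,-2)=209 g(10,0)=242 g(10,2)=165
t=11: g(11,-11)=1 g(11,-9)=11 g(11,-7)=55 g(11,-5)=165 g(11,-3)=329 g(11,-1)=451 g(11,1)=407 g(11,3)=165
t=12: g(12,-12)=1 g(12,-10)=12 g(12,-8)=66 g(12,-6)=220 g(12,-4)=494 g(12,-2)=780 g(12,0)=858 g(12,2)=572
t=13: g(13,-13)=1 g(13,-11)=13 g(13,-9)=78 g(13,-7)=286 g(13,-5)=714 g(13,-3)=1274 g(13,-1)=1638 g(13,1)=1430 g(13,3)=572
t=14: g(14,-14)=1 g(14,-12)=14 g(14,-10)=91 g(14,-8)=364 g(14,-6)=1000 g(14,-4)=1988 g(14,-2)=2912 g(14,0)=3068 g(14,2)=2002
t=15: g(15,-15)=1 g(15,-13)=15 g(15,-11)=105 g(15,-9)=455 g(15,-7)=1364 g(15,-5)=2988 g(15,-3)=4900 g(15,-1)=5980 g(15,1)=5070 g(15,3)=2002
t=16: g(16,-16)=1 g(16,-14)=16 g(16,-12)=120 g(16,-10)=560 g(16,-8)=1819 g(16,-6)=4352 g(16,-4)=7888 g(16,-2)=10880 g(16,0)=11050 g(16,2)=7072
t=17: g(17,-17)=1 g(17,-15)=17 g(17,-13)=136 g(17,-11)=680 g(17,-9)=2379 g(17,-7)=6171 g(17,-5)=12240 g(17,-3)=18768 g(17,-1)=21930 g(17,1)=18122 g(17,3)=7072
t=18: g(18,-18)=1 g(18,-16)=18 g(18,-14)=153 g(18,-12)=816 g(18,-10)=3059 g(18,-8)=8550 g(18,-6)=18411 g(18,-4)=31008 g(18,-2)=40698 g(18,0)=40052 g(18,2)=25194
Paths never hitting 4: Σ_s g(18,s) = 167960
Paths hitting 4: 2^18 - 167960 = 94184
P = 94184/262144 = 11773/32768

Answer: 11773/32768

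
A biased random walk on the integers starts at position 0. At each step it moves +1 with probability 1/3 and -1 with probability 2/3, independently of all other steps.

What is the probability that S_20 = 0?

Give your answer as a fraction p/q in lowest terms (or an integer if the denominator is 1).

Answer: 189190144/3486784401

Derivation:
To be at 0 after 20 steps: need exactly 10 steps of +1 and 10 of -1.
Number of such sequences: C(20,10) = 184756
Each has probability (1/3)^10 · (2/3)^10 = 1024/3486784401
P = 184756 · 1024/3486784401 = 189190144/3486784401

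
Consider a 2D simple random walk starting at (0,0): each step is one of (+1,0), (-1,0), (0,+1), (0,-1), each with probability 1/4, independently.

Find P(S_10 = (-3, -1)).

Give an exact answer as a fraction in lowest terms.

Let h be the number of horizontal steps (so 10-h are vertical). To end at (-3,-1) need (h-3)/2 right-steps and ((10-h)-1)/2 up-steps.
Sum over h with 3 ≤ h ≤ 9, h ≡ 1 (mod 2), 10-h ≡ 1 (mod 2):
h=3: C(10,3)·C(3,0)·C(7,3) = 120·1·35 = 4200
h=5: C(10,5)·C(5,1)·C(5,2) = 252·5·10 = 12600
h=7: C(10,7)·C(7,2)·C(3,1) = 120·21·3 = 7560
h=9: C(10,9)·C(9,3)·C(1,0) = 10·84·1 = 840
Total favorable: 25200
Total paths: 4^10 = 1048576
P = 25200/1048576 = 1575/65536

Answer: 1575/65536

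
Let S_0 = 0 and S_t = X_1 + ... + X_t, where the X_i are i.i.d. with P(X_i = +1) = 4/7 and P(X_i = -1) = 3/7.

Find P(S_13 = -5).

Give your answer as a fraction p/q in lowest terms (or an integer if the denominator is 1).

To reach position -5 after 13 steps: need 4 steps of +1 and 9 steps of -1.
Number of such sequences: C(13,4) = 715
Each has probability (4/7)^4 · (3/7)^9 = 5038848/96889010407
P = 715 · 5038848/96889010407 = 3602776320/96889010407

Answer: 3602776320/96889010407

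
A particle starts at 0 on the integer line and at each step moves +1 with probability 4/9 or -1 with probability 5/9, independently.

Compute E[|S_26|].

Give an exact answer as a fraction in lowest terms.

S_26 takes values m ≡ 0 (mod 2) with |m| ≤ 26; P(S_26=m) = C(26,(26+m)/2) · (4/9)^((26+m)/2) · (5/9)^((26-m)/2).
Distribution: P(S=-26)=1490116119384765625/6461081889226673298932241, P(S=-24)=30994415283203125000/6461081889226673298932241, P(S=-22)=309944152832031250000/6461081889226673298932241, P(S=-20)=1983642578125000000000/6461081889226673298932241, P(S=-18)=9124755859375000000000/6461081889226673298932241, P(S=-16)=32119140625000000000000/6461081889226673298932241, P(S=-14)=89933593750000000000000/6461081889226673298932241, P(S=-12)=205562500000000000000000/6461081889226673298932241, P(S=-10)=390568750000000000000000/6461081889226673298932241, P(S=-8)=624910000000000000000000/6461081889226673298932241, P(S=-6)=849877600000000000000000/6461081889226673298932241, P(S=-4)=988948480000000000000000/6461081889226673298932241, P(S=-2)=988948480000000000000000/6461081889226673298932241, P(S=0)=852017152000000000000000/6461081889226673298932241, P(S=2)=632927027200000000000000/6461081889226673298932241, P(S=4)=405073297408000000000000/6461081889226673298932241, P(S=6)=222790313574400000000000/6461081889226673298932241, P(S=8)=104842500505600000000000/6461081889226673298932241, P(S=10)=41937000202240000000000/6461081889226673298932241, P(S=12)=14126147436544000000000/6461081889226673298932241, P(S=14)=3955321282232320000000/6461081889226673298932241, P(S=16)=904073435938816000000/6461081889226673298932241, P(S=18)=164376988352512000000/6461081889226673298932241, P(S=20)=22869841857740800000/6461081889226673298932241, P(S=22)=2286984185774080000/6461081889226673298932241, P(S=24)=146366987889541120/6461081889226673298932241, P(S=26)=4503599627370496/6461081889226673298932241
E[|S_26|] = Σ_m |m|·P(S_26=m) = 30112993079770743824786026/6461081889226673298932241

Answer: 30112993079770743824786026/6461081889226673298932241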